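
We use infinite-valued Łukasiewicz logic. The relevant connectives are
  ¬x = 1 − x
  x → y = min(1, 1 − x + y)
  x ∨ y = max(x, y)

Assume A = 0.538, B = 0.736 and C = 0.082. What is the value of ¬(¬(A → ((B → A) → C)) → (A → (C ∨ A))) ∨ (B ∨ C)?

0.736

B → A = min(1, 1 − 0.736 + 0.538) = min(1, 0.802) = 0.802
(B → A) → C = min(1, 1 − 0.802 + 0.082) = min(1, 0.280) = 0.280
A → ((B → A) → C) = min(1, 1 − 0.538 + 0.280) = min(1, 0.742) = 0.742
¬(A → ((B → A) → C)) = 1 − 0.742 = 0.258
C ∨ A = max(0.082, 0.538) = 0.538
A → (C ∨ A) = min(1, 1 − 0.538 + 0.538) = min(1, 1.000) = 1.000
¬(A → ((B → A) → C)) → (A → (C ∨ A)) = min(1, 1 − 0.258 + 1.000) = min(1, 1.742) = 1.000
¬(¬(A → ((B → A) → C)) → (A → (C ∨ A))) = 1 − 1.000 = 0.000
B ∨ C = max(0.736, 0.082) = 0.736
¬(¬(A → ((B → A) → C)) → (A → (C ∨ A))) ∨ (B ∨ C) = max(0.000, 0.736) = 0.736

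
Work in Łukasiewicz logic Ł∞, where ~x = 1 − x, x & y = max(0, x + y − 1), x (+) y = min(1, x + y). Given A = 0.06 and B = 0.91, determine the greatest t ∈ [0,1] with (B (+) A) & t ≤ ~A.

0.97

B (+) A = min(1, 0.91 + 0.06) = min(1, 0.97) = 0.97
So the left factor is B (+) A = 0.97.
~A = 1 − 0.06 = 0.94
So the right-hand bound is ~A = 0.94.
The residuum of the Łukasiewicz t-norm gives the supremum: min(1, 1 − 0.97 + 0.94).
1 − 0.97 + 0.94 = 0.97, so t = min(1, 0.97) = 0.97.
Check: 0.97 & 0.97 = max(0, 0.94) = 0.94 ≤ 0.94.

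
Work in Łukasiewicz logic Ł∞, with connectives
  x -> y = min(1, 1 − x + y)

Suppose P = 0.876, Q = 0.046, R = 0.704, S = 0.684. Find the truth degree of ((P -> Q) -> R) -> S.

0.684

P -> Q = min(1, 1 − 0.876 + 0.046) = min(1, 0.170) = 0.170
(P -> Q) -> R = min(1, 1 − 0.170 + 0.704) = min(1, 1.534) = 1.000
((P -> Q) -> R) -> S = min(1, 1 − 1.000 + 0.684) = min(1, 0.684) = 0.684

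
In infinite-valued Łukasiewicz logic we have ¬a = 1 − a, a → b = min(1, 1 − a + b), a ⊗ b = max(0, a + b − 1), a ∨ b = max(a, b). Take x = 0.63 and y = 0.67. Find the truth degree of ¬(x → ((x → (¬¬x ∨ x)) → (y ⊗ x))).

¬x = 1 − 0.63 = 0.37
¬¬x = 1 − 0.37 = 0.63
¬¬x ∨ x = max(0.63, 0.63) = 0.63
x → (¬¬x ∨ x) = min(1, 1 − 0.63 + 0.63) = min(1, 1.00) = 1.00
y ⊗ x = max(0, 0.67 + 0.63 − 1) = max(0, 0.30) = 0.30
(x → (¬¬x ∨ x)) → (y ⊗ x) = min(1, 1 − 1.00 + 0.30) = min(1, 0.30) = 0.30
x → ((x → (¬¬x ∨ x)) → (y ⊗ x)) = min(1, 1 − 0.63 + 0.30) = min(1, 0.67) = 0.67
¬(x → ((x → (¬¬x ∨ x)) → (y ⊗ x))) = 1 − 0.67 = 0.33

0.33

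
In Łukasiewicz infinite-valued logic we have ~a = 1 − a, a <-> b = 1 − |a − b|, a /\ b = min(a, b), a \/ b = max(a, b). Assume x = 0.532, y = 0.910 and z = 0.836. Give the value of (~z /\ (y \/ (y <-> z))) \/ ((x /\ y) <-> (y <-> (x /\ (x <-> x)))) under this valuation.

0.910

~z = 1 − 0.836 = 0.164
y <-> z = 1 − |0.910 − 0.836| = 1 − 0.074 = 0.926
y \/ (y <-> z) = max(0.910, 0.926) = 0.926
~z /\ (y \/ (y <-> z)) = min(0.164, 0.926) = 0.164
x /\ y = min(0.532, 0.910) = 0.532
x <-> x = 1 − |0.532 − 0.532| = 1 − 0.000 = 1.000
x /\ (x <-> x) = min(0.532, 1.000) = 0.532
y <-> (x /\ (x <-> x)) = 1 − |0.910 − 0.532| = 1 − 0.378 = 0.622
(x /\ y) <-> (y <-> (x /\ (x <-> x))) = 1 − |0.532 − 0.622| = 1 − 0.090 = 0.910
(~z /\ (y \/ (y <-> z))) \/ ((x /\ y) <-> (y <-> (x /\ (x <-> x)))) = max(0.164, 0.910) = 0.910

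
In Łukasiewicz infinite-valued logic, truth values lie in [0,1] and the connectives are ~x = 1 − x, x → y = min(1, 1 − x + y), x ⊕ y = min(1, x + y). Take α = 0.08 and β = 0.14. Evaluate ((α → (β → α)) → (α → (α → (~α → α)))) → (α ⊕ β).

β → α = min(1, 1 − 0.14 + 0.08) = min(1, 0.94) = 0.94
α → (β → α) = min(1, 1 − 0.08 + 0.94) = min(1, 1.86) = 1.00
~α = 1 − 0.08 = 0.92
~α → α = min(1, 1 − 0.92 + 0.08) = min(1, 0.16) = 0.16
α → (~α → α) = min(1, 1 − 0.08 + 0.16) = min(1, 1.08) = 1.00
α → (α → (~α → α)) = min(1, 1 − 0.08 + 1.00) = min(1, 1.92) = 1.00
(α → (β → α)) → (α → (α → (~α → α))) = min(1, 1 − 1.00 + 1.00) = min(1, 1.00) = 1.00
α ⊕ β = min(1, 0.08 + 0.14) = min(1, 0.22) = 0.22
((α → (β → α)) → (α → (α → (~α → α)))) → (α ⊕ β) = min(1, 1 − 1.00 + 0.22) = min(1, 0.22) = 0.22

0.22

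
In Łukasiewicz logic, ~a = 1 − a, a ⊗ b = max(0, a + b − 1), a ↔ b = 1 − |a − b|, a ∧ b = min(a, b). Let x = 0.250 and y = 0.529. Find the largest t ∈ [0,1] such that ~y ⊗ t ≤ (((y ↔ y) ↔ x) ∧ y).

0.779

~y = 1 − 0.529 = 0.471
So the left factor is ~y = 0.471.
y ↔ y = 1 − |0.529 − 0.529| = 1 − 0.000 = 1.000
(y ↔ y) ↔ x = 1 − |1.000 − 0.250| = 1 − 0.750 = 0.250
((y ↔ y) ↔ x) ∧ y = min(0.250, 0.529) = 0.250
So the right-hand bound is ((y ↔ y) ↔ x) ∧ y = 0.250.
The residuum of the Łukasiewicz t-norm gives the supremum: min(1, 1 − 0.471 + 0.250).
1 − 0.471 + 0.250 = 0.779, so t = min(1, 0.779) = 0.779.
Check: 0.471 ⊗ 0.779 = max(0, 0.250) = 0.250 ≤ 0.250.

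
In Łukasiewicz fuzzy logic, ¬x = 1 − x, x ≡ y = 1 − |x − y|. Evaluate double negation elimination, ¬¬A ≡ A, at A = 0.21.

¬A = 1 − 0.21 = 0.79
¬¬A = 1 − 0.79 = 0.21
¬¬A ≡ A = 1 − |0.21 − 0.21| = 1 − 0.00 = 1.00
(As expected: always 1 in Ł∞ since negation is involutive.)

1.00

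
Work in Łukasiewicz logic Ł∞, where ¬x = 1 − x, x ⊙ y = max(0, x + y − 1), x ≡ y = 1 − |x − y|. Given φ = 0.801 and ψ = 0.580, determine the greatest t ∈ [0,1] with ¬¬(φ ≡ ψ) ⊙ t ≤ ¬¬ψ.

0.801

φ ≡ ψ = 1 − |0.801 − 0.580| = 1 − 0.221 = 0.779
¬(φ ≡ ψ) = 1 − 0.779 = 0.221
¬¬(φ ≡ ψ) = 1 − 0.221 = 0.779
So the left factor is ¬¬(φ ≡ ψ) = 0.779.
¬ψ = 1 − 0.580 = 0.420
¬¬ψ = 1 − 0.420 = 0.580
So the right-hand bound is ¬¬ψ = 0.580.
The residuum of the Łukasiewicz t-norm gives the supremum: min(1, 1 − 0.779 + 0.580).
1 − 0.779 + 0.580 = 0.801, so t = min(1, 0.801) = 0.801.
Check: 0.779 ⊙ 0.801 = max(0, 0.580) = 0.580 ≤ 0.580.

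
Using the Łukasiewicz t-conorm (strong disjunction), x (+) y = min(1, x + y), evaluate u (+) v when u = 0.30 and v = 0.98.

u (+) v = min(1, 0.30 + 0.98) = min(1, 1.28) = 1.00
For comparison, the Gödel t-conorm max(x, y) would give 0.98.

1.00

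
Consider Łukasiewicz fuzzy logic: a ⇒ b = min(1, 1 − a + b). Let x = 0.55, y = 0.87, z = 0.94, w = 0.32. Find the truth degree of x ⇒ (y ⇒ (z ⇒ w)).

0.96

z ⇒ w = min(1, 1 − 0.94 + 0.32) = min(1, 0.38) = 0.38
y ⇒ (z ⇒ w) = min(1, 1 − 0.87 + 0.38) = min(1, 0.51) = 0.51
x ⇒ (y ⇒ (z ⇒ w)) = min(1, 1 − 0.55 + 0.51) = min(1, 0.96) = 0.96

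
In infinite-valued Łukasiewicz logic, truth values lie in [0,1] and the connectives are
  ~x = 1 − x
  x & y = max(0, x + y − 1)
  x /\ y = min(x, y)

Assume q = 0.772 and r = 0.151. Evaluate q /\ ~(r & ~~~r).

~r = 1 − 0.151 = 0.849
~~r = 1 − 0.849 = 0.151
~~~r = 1 − 0.151 = 0.849
r & ~~~r = max(0, 0.151 + 0.849 − 1) = max(0, 0.000) = 0.000
~(r & ~~~r) = 1 − 0.000 = 1.000
q /\ ~(r & ~~~r) = min(0.772, 1.000) = 0.772

0.772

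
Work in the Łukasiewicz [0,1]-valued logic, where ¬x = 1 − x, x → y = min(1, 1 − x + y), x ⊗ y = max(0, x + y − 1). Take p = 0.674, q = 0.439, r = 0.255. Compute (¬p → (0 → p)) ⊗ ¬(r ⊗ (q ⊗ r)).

1.000

¬p = 1 − 0.674 = 0.326
0 → p = min(1, 1 − 0.000 + 0.674) = min(1, 1.674) = 1.000
¬p → (0 → p) = min(1, 1 − 0.326 + 1.000) = min(1, 1.674) = 1.000
q ⊗ r = max(0, 0.439 + 0.255 − 1) = max(0, -0.306) = 0.000
r ⊗ (q ⊗ r) = max(0, 0.255 + 0.000 − 1) = max(0, -0.745) = 0.000
¬(r ⊗ (q ⊗ r)) = 1 − 0.000 = 1.000
(¬p → (0 → p)) ⊗ ¬(r ⊗ (q ⊗ r)) = max(0, 1.000 + 1.000 − 1) = max(0, 1.000) = 1.000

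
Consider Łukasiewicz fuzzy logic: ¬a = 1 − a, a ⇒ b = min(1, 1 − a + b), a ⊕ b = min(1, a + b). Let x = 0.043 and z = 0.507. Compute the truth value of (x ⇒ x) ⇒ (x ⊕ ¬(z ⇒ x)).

0.507

x ⇒ x = min(1, 1 − 0.043 + 0.043) = min(1, 1.000) = 1.000
z ⇒ x = min(1, 1 − 0.507 + 0.043) = min(1, 0.536) = 0.536
¬(z ⇒ x) = 1 − 0.536 = 0.464
x ⊕ ¬(z ⇒ x) = min(1, 0.043 + 0.464) = min(1, 0.507) = 0.507
(x ⇒ x) ⇒ (x ⊕ ¬(z ⇒ x)) = min(1, 1 − 1.000 + 0.507) = min(1, 0.507) = 0.507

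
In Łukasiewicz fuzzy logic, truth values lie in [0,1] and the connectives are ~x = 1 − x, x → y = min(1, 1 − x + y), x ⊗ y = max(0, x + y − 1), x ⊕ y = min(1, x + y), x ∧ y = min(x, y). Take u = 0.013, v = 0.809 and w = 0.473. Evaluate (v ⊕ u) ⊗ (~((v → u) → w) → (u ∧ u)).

v ⊕ u = min(1, 0.809 + 0.013) = min(1, 0.822) = 0.822
v → u = min(1, 1 − 0.809 + 0.013) = min(1, 0.204) = 0.204
(v → u) → w = min(1, 1 − 0.204 + 0.473) = min(1, 1.269) = 1.000
~((v → u) → w) = 1 − 1.000 = 0.000
u ∧ u = min(0.013, 0.013) = 0.013
~((v → u) → w) → (u ∧ u) = min(1, 1 − 0.000 + 0.013) = min(1, 1.013) = 1.000
(v ⊕ u) ⊗ (~((v → u) → w) → (u ∧ u)) = max(0, 0.822 + 1.000 − 1) = max(0, 0.822) = 0.822

0.822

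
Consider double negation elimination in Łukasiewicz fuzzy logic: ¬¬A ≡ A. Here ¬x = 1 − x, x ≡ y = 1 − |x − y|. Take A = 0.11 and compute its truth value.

¬A = 1 − 0.11 = 0.89
¬¬A = 1 − 0.89 = 0.11
¬¬A ≡ A = 1 − |0.11 − 0.11| = 1 − 0.00 = 1.00
(As expected: always 1 in Ł∞ since negation is involutive.)

1.00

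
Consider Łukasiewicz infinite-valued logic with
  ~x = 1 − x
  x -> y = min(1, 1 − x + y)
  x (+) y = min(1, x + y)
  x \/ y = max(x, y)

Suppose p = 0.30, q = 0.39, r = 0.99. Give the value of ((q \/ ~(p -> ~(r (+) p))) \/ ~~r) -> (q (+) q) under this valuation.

r (+) p = min(1, 0.99 + 0.30) = min(1, 1.29) = 1.00
~(r (+) p) = 1 − 1.00 = 0.00
p -> ~(r (+) p) = min(1, 1 − 0.30 + 0.00) = min(1, 0.70) = 0.70
~(p -> ~(r (+) p)) = 1 − 0.70 = 0.30
q \/ ~(p -> ~(r (+) p)) = max(0.39, 0.30) = 0.39
~r = 1 − 0.99 = 0.01
~~r = 1 − 0.01 = 0.99
(q \/ ~(p -> ~(r (+) p))) \/ ~~r = max(0.39, 0.99) = 0.99
q (+) q = min(1, 0.39 + 0.39) = min(1, 0.78) = 0.78
((q \/ ~(p -> ~(r (+) p))) \/ ~~r) -> (q (+) q) = min(1, 1 − 0.99 + 0.78) = min(1, 0.79) = 0.79

0.79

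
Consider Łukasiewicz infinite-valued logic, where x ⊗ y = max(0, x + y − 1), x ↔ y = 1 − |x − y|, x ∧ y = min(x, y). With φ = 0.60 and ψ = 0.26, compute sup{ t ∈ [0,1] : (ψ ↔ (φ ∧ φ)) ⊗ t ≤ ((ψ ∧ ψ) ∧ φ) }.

φ ∧ φ = min(0.60, 0.60) = 0.60
ψ ↔ (φ ∧ φ) = 1 − |0.26 − 0.60| = 1 − 0.34 = 0.66
So the left factor is ψ ↔ (φ ∧ φ) = 0.66.
ψ ∧ ψ = min(0.26, 0.26) = 0.26
(ψ ∧ ψ) ∧ φ = min(0.26, 0.60) = 0.26
So the right-hand bound is (ψ ∧ ψ) ∧ φ = 0.26.
The residuum of the Łukasiewicz t-norm gives the supremum: min(1, 1 − 0.66 + 0.26).
1 − 0.66 + 0.26 = 0.60, so t = min(1, 0.60) = 0.60.
Check: 0.66 ⊗ 0.60 = max(0, 0.26) = 0.26 ≤ 0.26.

0.60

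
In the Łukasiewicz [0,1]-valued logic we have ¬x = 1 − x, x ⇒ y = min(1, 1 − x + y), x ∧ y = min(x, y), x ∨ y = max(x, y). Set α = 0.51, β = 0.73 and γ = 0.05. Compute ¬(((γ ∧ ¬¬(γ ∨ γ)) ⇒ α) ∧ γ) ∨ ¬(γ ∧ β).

0.95

γ ∨ γ = max(0.05, 0.05) = 0.05
¬(γ ∨ γ) = 1 − 0.05 = 0.95
¬¬(γ ∨ γ) = 1 − 0.95 = 0.05
γ ∧ ¬¬(γ ∨ γ) = min(0.05, 0.05) = 0.05
(γ ∧ ¬¬(γ ∨ γ)) ⇒ α = min(1, 1 − 0.05 + 0.51) = min(1, 1.46) = 1.00
((γ ∧ ¬¬(γ ∨ γ)) ⇒ α) ∧ γ = min(1.00, 0.05) = 0.05
¬(((γ ∧ ¬¬(γ ∨ γ)) ⇒ α) ∧ γ) = 1 − 0.05 = 0.95
γ ∧ β = min(0.05, 0.73) = 0.05
¬(γ ∧ β) = 1 − 0.05 = 0.95
¬(((γ ∧ ¬¬(γ ∨ γ)) ⇒ α) ∧ γ) ∨ ¬(γ ∧ β) = max(0.95, 0.95) = 0.95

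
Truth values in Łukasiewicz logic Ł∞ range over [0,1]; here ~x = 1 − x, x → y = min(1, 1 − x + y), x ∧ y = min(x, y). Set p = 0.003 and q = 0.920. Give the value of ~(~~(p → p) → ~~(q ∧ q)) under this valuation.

0.080

p → p = min(1, 1 − 0.003 + 0.003) = min(1, 1.000) = 1.000
~(p → p) = 1 − 1.000 = 0.000
~~(p → p) = 1 − 0.000 = 1.000
q ∧ q = min(0.920, 0.920) = 0.920
~(q ∧ q) = 1 − 0.920 = 0.080
~~(q ∧ q) = 1 − 0.080 = 0.920
~~(p → p) → ~~(q ∧ q) = min(1, 1 − 1.000 + 0.920) = min(1, 0.920) = 0.920
~(~~(p → p) → ~~(q ∧ q)) = 1 − 0.920 = 0.080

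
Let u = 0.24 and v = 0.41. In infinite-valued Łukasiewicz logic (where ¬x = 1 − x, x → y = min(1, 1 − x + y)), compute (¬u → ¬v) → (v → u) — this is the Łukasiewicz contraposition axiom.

¬u = 1 − 0.24 = 0.76
¬v = 1 − 0.41 = 0.59
¬u → ¬v = min(1, 1 − 0.76 + 0.59) = min(1, 0.83) = 0.83
v → u = min(1, 1 − 0.41 + 0.24) = min(1, 0.83) = 0.83
(¬u → ¬v) → (v → u) = min(1, 1 − 0.83 + 0.83) = min(1, 1.00) = 1.00
(As expected: an axiom of Ł∞, always 1.)

1.00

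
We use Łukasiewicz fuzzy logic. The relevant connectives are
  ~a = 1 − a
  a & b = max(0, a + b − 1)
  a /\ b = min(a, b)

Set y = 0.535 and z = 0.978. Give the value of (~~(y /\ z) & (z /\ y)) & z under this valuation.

y /\ z = min(0.535, 0.978) = 0.535
~(y /\ z) = 1 − 0.535 = 0.465
~~(y /\ z) = 1 − 0.465 = 0.535
z /\ y = min(0.978, 0.535) = 0.535
~~(y /\ z) & (z /\ y) = max(0, 0.535 + 0.535 − 1) = max(0, 0.070) = 0.070
(~~(y /\ z) & (z /\ y)) & z = max(0, 0.070 + 0.978 − 1) = max(0, 0.048) = 0.048

0.048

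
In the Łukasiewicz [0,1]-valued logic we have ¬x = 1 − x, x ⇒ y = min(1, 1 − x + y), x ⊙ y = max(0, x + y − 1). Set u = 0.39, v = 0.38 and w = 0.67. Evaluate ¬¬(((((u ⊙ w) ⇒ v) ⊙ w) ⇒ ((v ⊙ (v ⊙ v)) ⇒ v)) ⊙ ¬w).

0.33

u ⊙ w = max(0, 0.39 + 0.67 − 1) = max(0, 0.06) = 0.06
(u ⊙ w) ⇒ v = min(1, 1 − 0.06 + 0.38) = min(1, 1.32) = 1.00
((u ⊙ w) ⇒ v) ⊙ w = max(0, 1.00 + 0.67 − 1) = max(0, 0.67) = 0.67
v ⊙ v = max(0, 0.38 + 0.38 − 1) = max(0, -0.24) = 0.00
v ⊙ (v ⊙ v) = max(0, 0.38 + 0.00 − 1) = max(0, -0.62) = 0.00
(v ⊙ (v ⊙ v)) ⇒ v = min(1, 1 − 0.00 + 0.38) = min(1, 1.38) = 1.00
(((u ⊙ w) ⇒ v) ⊙ w) ⇒ ((v ⊙ (v ⊙ v)) ⇒ v) = min(1, 1 − 0.67 + 1.00) = min(1, 1.33) = 1.00
¬w = 1 − 0.67 = 0.33
((((u ⊙ w) ⇒ v) ⊙ w) ⇒ ((v ⊙ (v ⊙ v)) ⇒ v)) ⊙ ¬w = max(0, 1.00 + 0.33 − 1) = max(0, 0.33) = 0.33
¬(((((u ⊙ w) ⇒ v) ⊙ w) ⇒ ((v ⊙ (v ⊙ v)) ⇒ v)) ⊙ ¬w) = 1 − 0.33 = 0.67
¬¬(((((u ⊙ w) ⇒ v) ⊙ w) ⇒ ((v ⊙ (v ⊙ v)) ⇒ v)) ⊙ ¬w) = 1 − 0.67 = 0.33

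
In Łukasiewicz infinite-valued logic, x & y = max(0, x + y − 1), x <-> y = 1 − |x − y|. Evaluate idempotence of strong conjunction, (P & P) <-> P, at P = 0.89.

P & P = max(0, 0.89 + 0.89 − 1) = max(0, 0.78) = 0.78
(P & P) <-> P = 1 − |0.78 − 0.89| = 1 − 0.11 = 0.89
(The value 0.89 < 1 shows this instance is not satisfied; fails in Ł∞ since a ⊗ a = max(0, 2a−1) ≠ a in general.)

0.89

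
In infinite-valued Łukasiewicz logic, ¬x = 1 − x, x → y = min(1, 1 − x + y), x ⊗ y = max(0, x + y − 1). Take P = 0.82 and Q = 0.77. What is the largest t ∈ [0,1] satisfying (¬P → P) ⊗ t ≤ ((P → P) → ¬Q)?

¬P = 1 − 0.82 = 0.18
¬P → P = min(1, 1 − 0.18 + 0.82) = min(1, 1.64) = 1.00
So the left factor is ¬P → P = 1.00.
P → P = min(1, 1 − 0.82 + 0.82) = min(1, 1.00) = 1.00
¬Q = 1 − 0.77 = 0.23
(P → P) → ¬Q = min(1, 1 − 1.00 + 0.23) = min(1, 0.23) = 0.23
So the right-hand bound is (P → P) → ¬Q = 0.23.
The residuum of the Łukasiewicz t-norm gives the supremum: min(1, 1 − 1.00 + 0.23).
1 − 1.00 + 0.23 = 0.23, so t = min(1, 0.23) = 0.23.
Check: 1.00 ⊗ 0.23 = max(0, 0.23) = 0.23 ≤ 0.23.

0.23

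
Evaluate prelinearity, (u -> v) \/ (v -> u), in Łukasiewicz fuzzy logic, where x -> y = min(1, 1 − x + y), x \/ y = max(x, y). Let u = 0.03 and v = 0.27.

1.00

u -> v = min(1, 1 − 0.03 + 0.27) = min(1, 1.24) = 1.00
v -> u = min(1, 1 − 0.27 + 0.03) = min(1, 0.76) = 0.76
(u -> v) \/ (v -> u) = max(1.00, 0.76) = 1.00
(As expected: a Ł∞-tautology — holds in every MV-chain.)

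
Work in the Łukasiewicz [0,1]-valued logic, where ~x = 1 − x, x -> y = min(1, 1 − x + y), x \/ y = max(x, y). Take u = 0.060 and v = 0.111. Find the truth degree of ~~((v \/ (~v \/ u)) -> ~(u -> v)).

0.111

~v = 1 − 0.111 = 0.889
~v \/ u = max(0.889, 0.060) = 0.889
v \/ (~v \/ u) = max(0.111, 0.889) = 0.889
u -> v = min(1, 1 − 0.060 + 0.111) = min(1, 1.051) = 1.000
~(u -> v) = 1 − 1.000 = 0.000
(v \/ (~v \/ u)) -> ~(u -> v) = min(1, 1 − 0.889 + 0.000) = min(1, 0.111) = 0.111
~((v \/ (~v \/ u)) -> ~(u -> v)) = 1 − 0.111 = 0.889
~~((v \/ (~v \/ u)) -> ~(u -> v)) = 1 − 0.889 = 0.111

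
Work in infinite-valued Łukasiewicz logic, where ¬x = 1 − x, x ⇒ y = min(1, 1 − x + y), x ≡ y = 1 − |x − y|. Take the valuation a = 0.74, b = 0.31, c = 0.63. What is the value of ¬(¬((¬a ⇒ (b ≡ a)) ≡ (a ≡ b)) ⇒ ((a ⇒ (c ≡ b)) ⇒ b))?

¬a = 1 − 0.74 = 0.26
b ≡ a = 1 − |0.31 − 0.74| = 1 − 0.43 = 0.57
¬a ⇒ (b ≡ a) = min(1, 1 − 0.26 + 0.57) = min(1, 1.31) = 1.00
a ≡ b = 1 − |0.74 − 0.31| = 1 − 0.43 = 0.57
(¬a ⇒ (b ≡ a)) ≡ (a ≡ b) = 1 − |1.00 − 0.57| = 1 − 0.43 = 0.57
¬((¬a ⇒ (b ≡ a)) ≡ (a ≡ b)) = 1 − 0.57 = 0.43
c ≡ b = 1 − |0.63 − 0.31| = 1 − 0.32 = 0.68
a ⇒ (c ≡ b) = min(1, 1 − 0.74 + 0.68) = min(1, 0.94) = 0.94
(a ⇒ (c ≡ b)) ⇒ b = min(1, 1 − 0.94 + 0.31) = min(1, 0.37) = 0.37
¬((¬a ⇒ (b ≡ a)) ≡ (a ≡ b)) ⇒ ((a ⇒ (c ≡ b)) ⇒ b) = min(1, 1 − 0.43 + 0.37) = min(1, 0.94) = 0.94
¬(¬((¬a ⇒ (b ≡ a)) ≡ (a ≡ b)) ⇒ ((a ⇒ (c ≡ b)) ⇒ b)) = 1 − 0.94 = 0.06

0.06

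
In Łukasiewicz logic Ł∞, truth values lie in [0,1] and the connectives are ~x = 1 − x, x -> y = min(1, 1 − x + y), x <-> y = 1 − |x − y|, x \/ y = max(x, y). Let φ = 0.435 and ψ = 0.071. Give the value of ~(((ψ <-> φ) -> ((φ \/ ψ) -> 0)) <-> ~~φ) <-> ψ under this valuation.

ψ <-> φ = 1 − |0.071 − 0.435| = 1 − 0.364 = 0.636
φ \/ ψ = max(0.435, 0.071) = 0.435
(φ \/ ψ) -> 0 = min(1, 1 − 0.435 + 0.000) = min(1, 0.565) = 0.565
(ψ <-> φ) -> ((φ \/ ψ) -> 0) = min(1, 1 − 0.636 + 0.565) = min(1, 0.929) = 0.929
~φ = 1 − 0.435 = 0.565
~~φ = 1 − 0.565 = 0.435
((ψ <-> φ) -> ((φ \/ ψ) -> 0)) <-> ~~φ = 1 − |0.929 − 0.435| = 1 − 0.494 = 0.506
~(((ψ <-> φ) -> ((φ \/ ψ) -> 0)) <-> ~~φ) = 1 − 0.506 = 0.494
~(((ψ <-> φ) -> ((φ \/ ψ) -> 0)) <-> ~~φ) <-> ψ = 1 − |0.494 − 0.071| = 1 − 0.423 = 0.577

0.577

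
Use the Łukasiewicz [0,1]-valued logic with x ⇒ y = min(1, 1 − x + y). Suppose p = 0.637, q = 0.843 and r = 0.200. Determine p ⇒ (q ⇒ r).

q ⇒ r = min(1, 1 − 0.843 + 0.200) = min(1, 0.357) = 0.357
p ⇒ (q ⇒ r) = min(1, 1 − 0.637 + 0.357) = min(1, 0.720) = 0.720

0.720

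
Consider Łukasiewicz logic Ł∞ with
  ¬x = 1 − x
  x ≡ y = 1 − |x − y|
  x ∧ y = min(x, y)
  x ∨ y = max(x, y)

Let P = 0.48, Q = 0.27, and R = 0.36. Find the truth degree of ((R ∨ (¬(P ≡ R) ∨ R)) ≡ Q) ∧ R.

P ≡ R = 1 − |0.48 − 0.36| = 1 − 0.12 = 0.88
¬(P ≡ R) = 1 − 0.88 = 0.12
¬(P ≡ R) ∨ R = max(0.12, 0.36) = 0.36
R ∨ (¬(P ≡ R) ∨ R) = max(0.36, 0.36) = 0.36
(R ∨ (¬(P ≡ R) ∨ R)) ≡ Q = 1 − |0.36 − 0.27| = 1 − 0.09 = 0.91
((R ∨ (¬(P ≡ R) ∨ R)) ≡ Q) ∧ R = min(0.91, 0.36) = 0.36

0.36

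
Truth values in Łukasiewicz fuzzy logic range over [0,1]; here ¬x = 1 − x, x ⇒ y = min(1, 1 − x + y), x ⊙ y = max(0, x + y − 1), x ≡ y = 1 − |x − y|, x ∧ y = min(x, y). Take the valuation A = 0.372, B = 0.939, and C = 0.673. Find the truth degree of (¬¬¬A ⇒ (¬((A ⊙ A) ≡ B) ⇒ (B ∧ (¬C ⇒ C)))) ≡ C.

¬A = 1 − 0.372 = 0.628
¬¬A = 1 − 0.628 = 0.372
¬¬¬A = 1 − 0.372 = 0.628
A ⊙ A = max(0, 0.372 + 0.372 − 1) = max(0, -0.256) = 0.000
(A ⊙ A) ≡ B = 1 − |0.000 − 0.939| = 1 − 0.939 = 0.061
¬((A ⊙ A) ≡ B) = 1 − 0.061 = 0.939
¬C = 1 − 0.673 = 0.327
¬C ⇒ C = min(1, 1 − 0.327 + 0.673) = min(1, 1.346) = 1.000
B ∧ (¬C ⇒ C) = min(0.939, 1.000) = 0.939
¬((A ⊙ A) ≡ B) ⇒ (B ∧ (¬C ⇒ C)) = min(1, 1 − 0.939 + 0.939) = min(1, 1.000) = 1.000
¬¬¬A ⇒ (¬((A ⊙ A) ≡ B) ⇒ (B ∧ (¬C ⇒ C))) = min(1, 1 − 0.628 + 1.000) = min(1, 1.372) = 1.000
(¬¬¬A ⇒ (¬((A ⊙ A) ≡ B) ⇒ (B ∧ (¬C ⇒ C)))) ≡ C = 1 − |1.000 − 0.673| = 1 − 0.327 = 0.673

0.673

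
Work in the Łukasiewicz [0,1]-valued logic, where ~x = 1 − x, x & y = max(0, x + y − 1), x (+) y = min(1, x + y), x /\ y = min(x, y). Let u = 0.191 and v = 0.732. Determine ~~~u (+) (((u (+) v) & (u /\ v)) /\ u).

~u = 1 − 0.191 = 0.809
~~u = 1 − 0.809 = 0.191
~~~u = 1 − 0.191 = 0.809
u (+) v = min(1, 0.191 + 0.732) = min(1, 0.923) = 0.923
u /\ v = min(0.191, 0.732) = 0.191
(u (+) v) & (u /\ v) = max(0, 0.923 + 0.191 − 1) = max(0, 0.114) = 0.114
((u (+) v) & (u /\ v)) /\ u = min(0.114, 0.191) = 0.114
~~~u (+) (((u (+) v) & (u /\ v)) /\ u) = min(1, 0.809 + 0.114) = min(1, 0.923) = 0.923

0.923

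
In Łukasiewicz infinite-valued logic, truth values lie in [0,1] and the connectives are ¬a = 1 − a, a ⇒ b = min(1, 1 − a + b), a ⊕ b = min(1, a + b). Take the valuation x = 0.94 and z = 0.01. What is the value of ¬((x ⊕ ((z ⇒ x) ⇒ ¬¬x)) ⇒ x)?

0.06

z ⇒ x = min(1, 1 − 0.01 + 0.94) = min(1, 1.93) = 1.00
¬x = 1 − 0.94 = 0.06
¬¬x = 1 − 0.06 = 0.94
(z ⇒ x) ⇒ ¬¬x = min(1, 1 − 1.00 + 0.94) = min(1, 0.94) = 0.94
x ⊕ ((z ⇒ x) ⇒ ¬¬x) = min(1, 0.94 + 0.94) = min(1, 1.88) = 1.00
(x ⊕ ((z ⇒ x) ⇒ ¬¬x)) ⇒ x = min(1, 1 − 1.00 + 0.94) = min(1, 0.94) = 0.94
¬((x ⊕ ((z ⇒ x) ⇒ ¬¬x)) ⇒ x) = 1 − 0.94 = 0.06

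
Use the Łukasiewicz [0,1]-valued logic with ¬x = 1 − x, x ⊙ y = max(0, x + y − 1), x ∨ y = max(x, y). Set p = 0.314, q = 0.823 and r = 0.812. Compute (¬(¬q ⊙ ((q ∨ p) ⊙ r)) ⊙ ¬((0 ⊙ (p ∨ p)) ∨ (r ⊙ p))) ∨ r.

¬q = 1 − 0.823 = 0.177
q ∨ p = max(0.823, 0.314) = 0.823
(q ∨ p) ⊙ r = max(0, 0.823 + 0.812 − 1) = max(0, 0.635) = 0.635
¬q ⊙ ((q ∨ p) ⊙ r) = max(0, 0.177 + 0.635 − 1) = max(0, -0.188) = 0.000
¬(¬q ⊙ ((q ∨ p) ⊙ r)) = 1 − 0.000 = 1.000
p ∨ p = max(0.314, 0.314) = 0.314
0 ⊙ (p ∨ p) = max(0, 0.000 + 0.314 − 1) = max(0, -0.686) = 0.000
r ⊙ p = max(0, 0.812 + 0.314 − 1) = max(0, 0.126) = 0.126
(0 ⊙ (p ∨ p)) ∨ (r ⊙ p) = max(0.000, 0.126) = 0.126
¬((0 ⊙ (p ∨ p)) ∨ (r ⊙ p)) = 1 − 0.126 = 0.874
¬(¬q ⊙ ((q ∨ p) ⊙ r)) ⊙ ¬((0 ⊙ (p ∨ p)) ∨ (r ⊙ p)) = max(0, 1.000 + 0.874 − 1) = max(0, 0.874) = 0.874
(¬(¬q ⊙ ((q ∨ p) ⊙ r)) ⊙ ¬((0 ⊙ (p ∨ p)) ∨ (r ⊙ p))) ∨ r = max(0.874, 0.812) = 0.874

0.874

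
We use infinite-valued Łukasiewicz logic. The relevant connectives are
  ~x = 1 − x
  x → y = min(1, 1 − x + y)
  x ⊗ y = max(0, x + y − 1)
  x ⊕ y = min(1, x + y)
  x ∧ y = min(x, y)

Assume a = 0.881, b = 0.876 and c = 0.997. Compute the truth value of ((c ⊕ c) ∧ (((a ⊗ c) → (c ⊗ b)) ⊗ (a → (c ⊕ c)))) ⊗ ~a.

c ⊕ c = min(1, 0.997 + 0.997) = min(1, 1.994) = 1.000
a ⊗ c = max(0, 0.881 + 0.997 − 1) = max(0, 0.878) = 0.878
c ⊗ b = max(0, 0.997 + 0.876 − 1) = max(0, 0.873) = 0.873
(a ⊗ c) → (c ⊗ b) = min(1, 1 − 0.878 + 0.873) = min(1, 0.995) = 0.995
a → (c ⊕ c) = min(1, 1 − 0.881 + 1.000) = min(1, 1.119) = 1.000
((a ⊗ c) → (c ⊗ b)) ⊗ (a → (c ⊕ c)) = max(0, 0.995 + 1.000 − 1) = max(0, 0.995) = 0.995
(c ⊕ c) ∧ (((a ⊗ c) → (c ⊗ b)) ⊗ (a → (c ⊕ c))) = min(1.000, 0.995) = 0.995
~a = 1 − 0.881 = 0.119
((c ⊕ c) ∧ (((a ⊗ c) → (c ⊗ b)) ⊗ (a → (c ⊕ c)))) ⊗ ~a = max(0, 0.995 + 0.119 − 1) = max(0, 0.114) = 0.114

0.114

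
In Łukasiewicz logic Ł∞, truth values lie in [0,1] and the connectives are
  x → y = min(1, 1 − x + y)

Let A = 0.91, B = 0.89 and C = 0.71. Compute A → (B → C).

B → C = min(1, 1 − 0.89 + 0.71) = min(1, 0.82) = 0.82
A → (B → C) = min(1, 1 − 0.91 + 0.82) = min(1, 0.91) = 0.91

0.91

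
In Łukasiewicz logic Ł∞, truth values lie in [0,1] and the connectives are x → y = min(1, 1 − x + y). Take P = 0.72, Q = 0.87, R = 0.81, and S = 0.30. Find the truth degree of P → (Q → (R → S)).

0.90

R → S = min(1, 1 − 0.81 + 0.30) = min(1, 0.49) = 0.49
Q → (R → S) = min(1, 1 − 0.87 + 0.49) = min(1, 0.62) = 0.62
P → (Q → (R → S)) = min(1, 1 − 0.72 + 0.62) = min(1, 0.90) = 0.90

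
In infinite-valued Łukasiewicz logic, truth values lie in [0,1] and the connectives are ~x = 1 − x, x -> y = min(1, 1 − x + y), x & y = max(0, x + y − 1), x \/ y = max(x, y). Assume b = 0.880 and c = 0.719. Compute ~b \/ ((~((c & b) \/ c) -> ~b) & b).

~b = 1 − 0.880 = 0.120
c & b = max(0, 0.719 + 0.880 − 1) = max(0, 0.599) = 0.599
(c & b) \/ c = max(0.599, 0.719) = 0.719
~((c & b) \/ c) = 1 − 0.719 = 0.281
~((c & b) \/ c) -> ~b = min(1, 1 − 0.281 + 0.120) = min(1, 0.839) = 0.839
(~((c & b) \/ c) -> ~b) & b = max(0, 0.839 + 0.880 − 1) = max(0, 0.719) = 0.719
~b \/ ((~((c & b) \/ c) -> ~b) & b) = max(0.120, 0.719) = 0.719

0.719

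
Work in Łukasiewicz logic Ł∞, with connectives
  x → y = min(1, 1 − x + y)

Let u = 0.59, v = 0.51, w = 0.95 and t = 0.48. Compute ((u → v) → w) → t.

u → v = min(1, 1 − 0.59 + 0.51) = min(1, 0.92) = 0.92
(u → v) → w = min(1, 1 − 0.92 + 0.95) = min(1, 1.03) = 1.00
((u → v) → w) → t = min(1, 1 − 1.00 + 0.48) = min(1, 0.48) = 0.48

0.48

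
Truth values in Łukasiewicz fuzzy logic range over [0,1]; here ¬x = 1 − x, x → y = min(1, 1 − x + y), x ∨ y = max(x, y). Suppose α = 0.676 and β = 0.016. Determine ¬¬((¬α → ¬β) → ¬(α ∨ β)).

0.324

¬α = 1 − 0.676 = 0.324
¬β = 1 − 0.016 = 0.984
¬α → ¬β = min(1, 1 − 0.324 + 0.984) = min(1, 1.660) = 1.000
α ∨ β = max(0.676, 0.016) = 0.676
¬(α ∨ β) = 1 − 0.676 = 0.324
(¬α → ¬β) → ¬(α ∨ β) = min(1, 1 − 1.000 + 0.324) = min(1, 0.324) = 0.324
¬((¬α → ¬β) → ¬(α ∨ β)) = 1 − 0.324 = 0.676
¬¬((¬α → ¬β) → ¬(α ∨ β)) = 1 − 0.676 = 0.324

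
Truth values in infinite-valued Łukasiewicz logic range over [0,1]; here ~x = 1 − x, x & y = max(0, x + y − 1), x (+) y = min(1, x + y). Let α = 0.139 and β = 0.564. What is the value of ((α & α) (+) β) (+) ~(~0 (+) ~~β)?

α & α = max(0, 0.139 + 0.139 − 1) = max(0, -0.722) = 0.000
(α & α) (+) β = min(1, 0.000 + 0.564) = min(1, 0.564) = 0.564
~0 = 1 − 0.000 = 1.000
~β = 1 − 0.564 = 0.436
~~β = 1 − 0.436 = 0.564
~0 (+) ~~β = min(1, 1.000 + 0.564) = min(1, 1.564) = 1.000
~(~0 (+) ~~β) = 1 − 1.000 = 0.000
((α & α) (+) β) (+) ~(~0 (+) ~~β) = min(1, 0.564 + 0.000) = min(1, 0.564) = 0.564

0.564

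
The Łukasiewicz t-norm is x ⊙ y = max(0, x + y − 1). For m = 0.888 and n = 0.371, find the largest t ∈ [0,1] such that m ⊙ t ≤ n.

The residuum of the Łukasiewicz t-norm gives the supremum: min(1, 1 − 0.888 + 0.371).
1 − 0.888 + 0.371 = 0.483, so t = min(1, 0.483) = 0.483.
Check: 0.888 ⊙ 0.483 = max(0, 0.371) = 0.371 ≤ 0.371.

0.483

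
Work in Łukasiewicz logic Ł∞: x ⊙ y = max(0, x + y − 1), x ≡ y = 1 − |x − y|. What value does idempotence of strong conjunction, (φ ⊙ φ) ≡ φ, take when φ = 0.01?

φ ⊙ φ = max(0, 0.01 + 0.01 − 1) = max(0, -0.98) = 0.00
(φ ⊙ φ) ≡ φ = 1 − |0.00 − 0.01| = 1 − 0.01 = 0.99
(The value 0.99 < 1 shows this instance is not satisfied; fails in Ł∞ since a ⊗ a = max(0, 2a−1) ≠ a in general.)

0.99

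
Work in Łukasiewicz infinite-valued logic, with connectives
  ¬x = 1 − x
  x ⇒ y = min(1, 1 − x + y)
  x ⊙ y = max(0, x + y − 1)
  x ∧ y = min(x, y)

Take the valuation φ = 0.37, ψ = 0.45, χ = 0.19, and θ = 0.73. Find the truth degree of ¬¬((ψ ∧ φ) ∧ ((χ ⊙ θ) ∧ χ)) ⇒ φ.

1.00

ψ ∧ φ = min(0.45, 0.37) = 0.37
χ ⊙ θ = max(0, 0.19 + 0.73 − 1) = max(0, -0.08) = 0.00
(χ ⊙ θ) ∧ χ = min(0.00, 0.19) = 0.00
(ψ ∧ φ) ∧ ((χ ⊙ θ) ∧ χ) = min(0.37, 0.00) = 0.00
¬((ψ ∧ φ) ∧ ((χ ⊙ θ) ∧ χ)) = 1 − 0.00 = 1.00
¬¬((ψ ∧ φ) ∧ ((χ ⊙ θ) ∧ χ)) = 1 − 1.00 = 0.00
¬¬((ψ ∧ φ) ∧ ((χ ⊙ θ) ∧ χ)) ⇒ φ = min(1, 1 − 0.00 + 0.37) = min(1, 1.37) = 1.00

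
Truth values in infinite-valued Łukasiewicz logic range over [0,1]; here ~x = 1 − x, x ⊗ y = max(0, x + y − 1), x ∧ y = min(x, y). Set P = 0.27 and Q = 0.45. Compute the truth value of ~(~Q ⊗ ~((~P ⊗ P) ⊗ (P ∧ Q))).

~Q = 1 − 0.45 = 0.55
~P = 1 − 0.27 = 0.73
~P ⊗ P = max(0, 0.73 + 0.27 − 1) = max(0, 0.00) = 0.00
P ∧ Q = min(0.27, 0.45) = 0.27
(~P ⊗ P) ⊗ (P ∧ Q) = max(0, 0.00 + 0.27 − 1) = max(0, -0.73) = 0.00
~((~P ⊗ P) ⊗ (P ∧ Q)) = 1 − 0.00 = 1.00
~Q ⊗ ~((~P ⊗ P) ⊗ (P ∧ Q)) = max(0, 0.55 + 1.00 − 1) = max(0, 0.55) = 0.55
~(~Q ⊗ ~((~P ⊗ P) ⊗ (P ∧ Q))) = 1 − 0.55 = 0.45

0.45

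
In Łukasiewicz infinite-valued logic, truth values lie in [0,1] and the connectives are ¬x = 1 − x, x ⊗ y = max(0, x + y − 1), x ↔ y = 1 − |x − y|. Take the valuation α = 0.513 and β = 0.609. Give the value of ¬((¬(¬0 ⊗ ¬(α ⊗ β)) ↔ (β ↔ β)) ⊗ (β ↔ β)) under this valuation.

0.878

¬0 = 1 − 0.000 = 1.000
α ⊗ β = max(0, 0.513 + 0.609 − 1) = max(0, 0.122) = 0.122
¬(α ⊗ β) = 1 − 0.122 = 0.878
¬0 ⊗ ¬(α ⊗ β) = max(0, 1.000 + 0.878 − 1) = max(0, 0.878) = 0.878
¬(¬0 ⊗ ¬(α ⊗ β)) = 1 − 0.878 = 0.122
β ↔ β = 1 − |0.609 − 0.609| = 1 − 0.000 = 1.000
¬(¬0 ⊗ ¬(α ⊗ β)) ↔ (β ↔ β) = 1 − |0.122 − 1.000| = 1 − 0.878 = 0.122
(¬(¬0 ⊗ ¬(α ⊗ β)) ↔ (β ↔ β)) ⊗ (β ↔ β) = max(0, 0.122 + 1.000 − 1) = max(0, 0.122) = 0.122
¬((¬(¬0 ⊗ ¬(α ⊗ β)) ↔ (β ↔ β)) ⊗ (β ↔ β)) = 1 − 0.122 = 0.878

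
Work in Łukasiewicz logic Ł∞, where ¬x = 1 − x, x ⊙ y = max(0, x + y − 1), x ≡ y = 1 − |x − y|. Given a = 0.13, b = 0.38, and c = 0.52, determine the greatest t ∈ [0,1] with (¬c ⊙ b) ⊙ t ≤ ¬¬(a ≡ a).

¬c = 1 − 0.52 = 0.48
¬c ⊙ b = max(0, 0.48 + 0.38 − 1) = max(0, -0.14) = 0.00
So the left factor is ¬c ⊙ b = 0.00.
a ≡ a = 1 − |0.13 − 0.13| = 1 − 0.00 = 1.00
¬(a ≡ a) = 1 − 1.00 = 0.00
¬¬(a ≡ a) = 1 − 0.00 = 1.00
So the right-hand bound is ¬¬(a ≡ a) = 1.00.
The residuum of the Łukasiewicz t-norm gives the supremum: min(1, 1 − 0.00 + 1.00).
1 − 0.00 + 1.00 = 2.00, so t = min(1, 2.00) = 1.00.
Check: 0.00 ⊙ 1.00 = max(0, 0.00) = 0.00 ≤ 1.00.

1.00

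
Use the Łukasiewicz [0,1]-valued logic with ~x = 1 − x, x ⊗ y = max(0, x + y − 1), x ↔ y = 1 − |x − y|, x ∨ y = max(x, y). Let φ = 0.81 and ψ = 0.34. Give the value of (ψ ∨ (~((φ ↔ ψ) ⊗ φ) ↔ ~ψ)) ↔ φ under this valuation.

0.81

φ ↔ ψ = 1 − |0.81 − 0.34| = 1 − 0.47 = 0.53
(φ ↔ ψ) ⊗ φ = max(0, 0.53 + 0.81 − 1) = max(0, 0.34) = 0.34
~((φ ↔ ψ) ⊗ φ) = 1 − 0.34 = 0.66
~ψ = 1 − 0.34 = 0.66
~((φ ↔ ψ) ⊗ φ) ↔ ~ψ = 1 − |0.66 − 0.66| = 1 − 0.00 = 1.00
ψ ∨ (~((φ ↔ ψ) ⊗ φ) ↔ ~ψ) = max(0.34, 1.00) = 1.00
(ψ ∨ (~((φ ↔ ψ) ⊗ φ) ↔ ~ψ)) ↔ φ = 1 − |1.00 − 0.81| = 1 − 0.19 = 0.81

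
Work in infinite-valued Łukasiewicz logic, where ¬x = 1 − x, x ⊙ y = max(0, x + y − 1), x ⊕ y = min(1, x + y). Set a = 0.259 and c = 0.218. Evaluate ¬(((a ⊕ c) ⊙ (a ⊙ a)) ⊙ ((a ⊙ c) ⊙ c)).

a ⊕ c = min(1, 0.259 + 0.218) = min(1, 0.477) = 0.477
a ⊙ a = max(0, 0.259 + 0.259 − 1) = max(0, -0.482) = 0.000
(a ⊕ c) ⊙ (a ⊙ a) = max(0, 0.477 + 0.000 − 1) = max(0, -0.523) = 0.000
a ⊙ c = max(0, 0.259 + 0.218 − 1) = max(0, -0.523) = 0.000
(a ⊙ c) ⊙ c = max(0, 0.000 + 0.218 − 1) = max(0, -0.782) = 0.000
((a ⊕ c) ⊙ (a ⊙ a)) ⊙ ((a ⊙ c) ⊙ c) = max(0, 0.000 + 0.000 − 1) = max(0, -1.000) = 0.000
¬(((a ⊕ c) ⊙ (a ⊙ a)) ⊙ ((a ⊙ c) ⊙ c)) = 1 − 0.000 = 1.000

1.000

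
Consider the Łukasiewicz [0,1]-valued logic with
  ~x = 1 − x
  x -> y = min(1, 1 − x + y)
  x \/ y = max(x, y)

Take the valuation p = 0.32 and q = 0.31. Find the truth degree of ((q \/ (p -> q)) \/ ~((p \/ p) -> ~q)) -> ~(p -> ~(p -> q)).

0.32

p -> q = min(1, 1 − 0.32 + 0.31) = min(1, 0.99) = 0.99
q \/ (p -> q) = max(0.31, 0.99) = 0.99
p \/ p = max(0.32, 0.32) = 0.32
~q = 1 − 0.31 = 0.69
(p \/ p) -> ~q = min(1, 1 − 0.32 + 0.69) = min(1, 1.37) = 1.00
~((p \/ p) -> ~q) = 1 − 1.00 = 0.00
(q \/ (p -> q)) \/ ~((p \/ p) -> ~q) = max(0.99, 0.00) = 0.99
~(p -> q) = 1 − 0.99 = 0.01
p -> ~(p -> q) = min(1, 1 − 0.32 + 0.01) = min(1, 0.69) = 0.69
~(p -> ~(p -> q)) = 1 − 0.69 = 0.31
((q \/ (p -> q)) \/ ~((p \/ p) -> ~q)) -> ~(p -> ~(p -> q)) = min(1, 1 − 0.99 + 0.31) = min(1, 0.32) = 0.32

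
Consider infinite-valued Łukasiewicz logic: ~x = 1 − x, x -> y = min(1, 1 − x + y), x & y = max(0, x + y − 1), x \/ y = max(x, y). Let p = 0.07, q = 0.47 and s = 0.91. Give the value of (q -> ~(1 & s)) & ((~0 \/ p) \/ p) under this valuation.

0.62

1 & s = max(0, 1.00 + 0.91 − 1) = max(0, 0.91) = 0.91
~(1 & s) = 1 − 0.91 = 0.09
q -> ~(1 & s) = min(1, 1 − 0.47 + 0.09) = min(1, 0.62) = 0.62
~0 = 1 − 0.00 = 1.00
~0 \/ p = max(1.00, 0.07) = 1.00
(~0 \/ p) \/ p = max(1.00, 0.07) = 1.00
(q -> ~(1 & s)) & ((~0 \/ p) \/ p) = max(0, 0.62 + 1.00 − 1) = max(0, 0.62) = 0.62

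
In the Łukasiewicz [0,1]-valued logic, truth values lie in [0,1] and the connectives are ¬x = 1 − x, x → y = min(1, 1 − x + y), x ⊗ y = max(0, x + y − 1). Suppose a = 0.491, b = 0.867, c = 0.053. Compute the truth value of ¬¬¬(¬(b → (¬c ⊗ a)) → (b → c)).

0.243

¬c = 1 − 0.053 = 0.947
¬c ⊗ a = max(0, 0.947 + 0.491 − 1) = max(0, 0.438) = 0.438
b → (¬c ⊗ a) = min(1, 1 − 0.867 + 0.438) = min(1, 0.571) = 0.571
¬(b → (¬c ⊗ a)) = 1 − 0.571 = 0.429
b → c = min(1, 1 − 0.867 + 0.053) = min(1, 0.186) = 0.186
¬(b → (¬c ⊗ a)) → (b → c) = min(1, 1 − 0.429 + 0.186) = min(1, 0.757) = 0.757
¬(¬(b → (¬c ⊗ a)) → (b → c)) = 1 − 0.757 = 0.243
¬¬(¬(b → (¬c ⊗ a)) → (b → c)) = 1 − 0.243 = 0.757
¬¬¬(¬(b → (¬c ⊗ a)) → (b → c)) = 1 − 0.757 = 0.243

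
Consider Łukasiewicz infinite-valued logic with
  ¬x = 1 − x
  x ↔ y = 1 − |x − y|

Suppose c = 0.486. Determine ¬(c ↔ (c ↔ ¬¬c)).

0.514

¬c = 1 − 0.486 = 0.514
¬¬c = 1 − 0.514 = 0.486
c ↔ ¬¬c = 1 − |0.486 − 0.486| = 1 − 0.000 = 1.000
c ↔ (c ↔ ¬¬c) = 1 − |0.486 − 1.000| = 1 − 0.514 = 0.486
¬(c ↔ (c ↔ ¬¬c)) = 1 − 0.486 = 0.514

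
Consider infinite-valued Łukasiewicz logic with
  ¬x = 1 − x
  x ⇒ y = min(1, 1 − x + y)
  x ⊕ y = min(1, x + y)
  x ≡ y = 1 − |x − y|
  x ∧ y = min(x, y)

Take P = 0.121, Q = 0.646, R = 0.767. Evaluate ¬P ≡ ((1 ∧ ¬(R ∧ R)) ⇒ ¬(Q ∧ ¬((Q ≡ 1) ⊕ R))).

¬P = 1 − 0.121 = 0.879
R ∧ R = min(0.767, 0.767) = 0.767
¬(R ∧ R) = 1 − 0.767 = 0.233
1 ∧ ¬(R ∧ R) = min(1.000, 0.233) = 0.233
Q ≡ 1 = 1 − |0.646 − 1.000| = 1 − 0.354 = 0.646
(Q ≡ 1) ⊕ R = min(1, 0.646 + 0.767) = min(1, 1.413) = 1.000
¬((Q ≡ 1) ⊕ R) = 1 − 1.000 = 0.000
Q ∧ ¬((Q ≡ 1) ⊕ R) = min(0.646, 0.000) = 0.000
¬(Q ∧ ¬((Q ≡ 1) ⊕ R)) = 1 − 0.000 = 1.000
(1 ∧ ¬(R ∧ R)) ⇒ ¬(Q ∧ ¬((Q ≡ 1) ⊕ R)) = min(1, 1 − 0.233 + 1.000) = min(1, 1.767) = 1.000
¬P ≡ ((1 ∧ ¬(R ∧ R)) ⇒ ¬(Q ∧ ¬((Q ≡ 1) ⊕ R))) = 1 − |0.879 − 1.000| = 1 − 0.121 = 0.879

0.879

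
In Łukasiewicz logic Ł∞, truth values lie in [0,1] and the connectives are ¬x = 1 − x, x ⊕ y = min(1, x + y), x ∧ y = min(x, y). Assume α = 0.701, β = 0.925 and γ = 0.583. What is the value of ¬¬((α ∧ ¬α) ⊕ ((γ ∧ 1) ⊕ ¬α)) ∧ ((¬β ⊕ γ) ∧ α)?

¬α = 1 − 0.701 = 0.299
α ∧ ¬α = min(0.701, 0.299) = 0.299
γ ∧ 1 = min(0.583, 1.000) = 0.583
(γ ∧ 1) ⊕ ¬α = min(1, 0.583 + 0.299) = min(1, 0.882) = 0.882
(α ∧ ¬α) ⊕ ((γ ∧ 1) ⊕ ¬α) = min(1, 0.299 + 0.882) = min(1, 1.181) = 1.000
¬((α ∧ ¬α) ⊕ ((γ ∧ 1) ⊕ ¬α)) = 1 − 1.000 = 0.000
¬¬((α ∧ ¬α) ⊕ ((γ ∧ 1) ⊕ ¬α)) = 1 − 0.000 = 1.000
¬β = 1 − 0.925 = 0.075
¬β ⊕ γ = min(1, 0.075 + 0.583) = min(1, 0.658) = 0.658
(¬β ⊕ γ) ∧ α = min(0.658, 0.701) = 0.658
¬¬((α ∧ ¬α) ⊕ ((γ ∧ 1) ⊕ ¬α)) ∧ ((¬β ⊕ γ) ∧ α) = min(1.000, 0.658) = 0.658

0.658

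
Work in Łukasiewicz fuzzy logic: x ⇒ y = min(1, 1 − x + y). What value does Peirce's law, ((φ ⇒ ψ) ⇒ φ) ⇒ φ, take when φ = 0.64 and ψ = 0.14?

φ ⇒ ψ = min(1, 1 − 0.64 + 0.14) = min(1, 0.50) = 0.50
(φ ⇒ ψ) ⇒ φ = min(1, 1 − 0.50 + 0.64) = min(1, 1.14) = 1.00
((φ ⇒ ψ) ⇒ φ) ⇒ φ = min(1, 1 − 1.00 + 0.64) = min(1, 0.64) = 0.64
(The value 0.64 < 1 shows this instance is not satisfied; not a Ł∞-tautology in general.)

0.64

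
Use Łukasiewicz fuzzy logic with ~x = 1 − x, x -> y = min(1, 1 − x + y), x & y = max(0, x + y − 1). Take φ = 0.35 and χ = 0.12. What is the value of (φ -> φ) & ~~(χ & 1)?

φ -> φ = min(1, 1 − 0.35 + 0.35) = min(1, 1.00) = 1.00
χ & 1 = max(0, 0.12 + 1.00 − 1) = max(0, 0.12) = 0.12
~(χ & 1) = 1 − 0.12 = 0.88
~~(χ & 1) = 1 − 0.88 = 0.12
(φ -> φ) & ~~(χ & 1) = max(0, 1.00 + 0.12 − 1) = max(0, 0.12) = 0.12

0.12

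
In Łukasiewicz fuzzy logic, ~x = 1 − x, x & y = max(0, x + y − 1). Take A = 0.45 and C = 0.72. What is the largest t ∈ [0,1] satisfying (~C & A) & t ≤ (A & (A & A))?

1.00

~C = 1 − 0.72 = 0.28
~C & A = max(0, 0.28 + 0.45 − 1) = max(0, -0.27) = 0.00
So the left factor is ~C & A = 0.00.
A & A = max(0, 0.45 + 0.45 − 1) = max(0, -0.10) = 0.00
A & (A & A) = max(0, 0.45 + 0.00 − 1) = max(0, -0.55) = 0.00
So the right-hand bound is A & (A & A) = 0.00.
The residuum of the Łukasiewicz t-norm gives the supremum: min(1, 1 − 0.00 + 0.00).
1 − 0.00 + 0.00 = 1.00, so t = min(1, 1.00) = 1.00.
Check: 0.00 & 1.00 = max(0, 0.00) = 0.00 ≤ 0.00.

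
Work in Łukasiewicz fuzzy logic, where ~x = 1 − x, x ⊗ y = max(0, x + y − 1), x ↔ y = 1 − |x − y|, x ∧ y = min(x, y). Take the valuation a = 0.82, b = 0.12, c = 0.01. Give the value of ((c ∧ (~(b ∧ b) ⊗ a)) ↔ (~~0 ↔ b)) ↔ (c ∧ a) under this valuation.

0.88

b ∧ b = min(0.12, 0.12) = 0.12
~(b ∧ b) = 1 − 0.12 = 0.88
~(b ∧ b) ⊗ a = max(0, 0.88 + 0.82 − 1) = max(0, 0.70) = 0.70
c ∧ (~(b ∧ b) ⊗ a) = min(0.01, 0.70) = 0.01
~0 = 1 − 0.00 = 1.00
~~0 = 1 − 1.00 = 0.00
~~0 ↔ b = 1 − |0.00 − 0.12| = 1 − 0.12 = 0.88
(c ∧ (~(b ∧ b) ⊗ a)) ↔ (~~0 ↔ b) = 1 − |0.01 − 0.88| = 1 − 0.87 = 0.13
c ∧ a = min(0.01, 0.82) = 0.01
((c ∧ (~(b ∧ b) ⊗ a)) ↔ (~~0 ↔ b)) ↔ (c ∧ a) = 1 − |0.13 − 0.01| = 1 − 0.12 = 0.88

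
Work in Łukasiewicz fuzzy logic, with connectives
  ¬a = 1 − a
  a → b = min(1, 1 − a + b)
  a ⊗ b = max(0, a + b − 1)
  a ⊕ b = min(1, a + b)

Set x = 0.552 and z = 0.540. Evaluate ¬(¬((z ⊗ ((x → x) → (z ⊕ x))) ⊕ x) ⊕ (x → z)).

x → x = min(1, 1 − 0.552 + 0.552) = min(1, 1.000) = 1.000
z ⊕ x = min(1, 0.540 + 0.552) = min(1, 1.092) = 1.000
(x → x) → (z ⊕ x) = min(1, 1 − 1.000 + 1.000) = min(1, 1.000) = 1.000
z ⊗ ((x → x) → (z ⊕ x)) = max(0, 0.540 + 1.000 − 1) = max(0, 0.540) = 0.540
(z ⊗ ((x → x) → (z ⊕ x))) ⊕ x = min(1, 0.540 + 0.552) = min(1, 1.092) = 1.000
¬((z ⊗ ((x → x) → (z ⊕ x))) ⊕ x) = 1 − 1.000 = 0.000
x → z = min(1, 1 − 0.552 + 0.540) = min(1, 0.988) = 0.988
¬((z ⊗ ((x → x) → (z ⊕ x))) ⊕ x) ⊕ (x → z) = min(1, 0.000 + 0.988) = min(1, 0.988) = 0.988
¬(¬((z ⊗ ((x → x) → (z ⊕ x))) ⊕ x) ⊕ (x → z)) = 1 − 0.988 = 0.012

0.012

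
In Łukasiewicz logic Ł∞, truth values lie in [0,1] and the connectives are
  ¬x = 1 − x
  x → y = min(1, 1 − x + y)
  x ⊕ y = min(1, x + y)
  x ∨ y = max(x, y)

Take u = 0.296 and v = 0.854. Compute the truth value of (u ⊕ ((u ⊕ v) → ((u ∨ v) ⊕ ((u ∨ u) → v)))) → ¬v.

u ⊕ v = min(1, 0.296 + 0.854) = min(1, 1.150) = 1.000
u ∨ v = max(0.296, 0.854) = 0.854
u ∨ u = max(0.296, 0.296) = 0.296
(u ∨ u) → v = min(1, 1 − 0.296 + 0.854) = min(1, 1.558) = 1.000
(u ∨ v) ⊕ ((u ∨ u) → v) = min(1, 0.854 + 1.000) = min(1, 1.854) = 1.000
(u ⊕ v) → ((u ∨ v) ⊕ ((u ∨ u) → v)) = min(1, 1 − 1.000 + 1.000) = min(1, 1.000) = 1.000
u ⊕ ((u ⊕ v) → ((u ∨ v) ⊕ ((u ∨ u) → v))) = min(1, 0.296 + 1.000) = min(1, 1.296) = 1.000
¬v = 1 − 0.854 = 0.146
(u ⊕ ((u ⊕ v) → ((u ∨ v) ⊕ ((u ∨ u) → v)))) → ¬v = min(1, 1 − 1.000 + 0.146) = min(1, 0.146) = 0.146

0.146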